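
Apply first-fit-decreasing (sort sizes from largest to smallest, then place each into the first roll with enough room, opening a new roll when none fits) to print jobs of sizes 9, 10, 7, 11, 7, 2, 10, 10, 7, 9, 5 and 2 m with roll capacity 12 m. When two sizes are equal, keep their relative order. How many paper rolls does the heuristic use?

Sorted descending: 11, 10, 10, 10, 9, 9, 7, 7, 7, 5, 2, 2.
  11 → roll 1 (new)  [load 11/12]
  10 → roll 2 (new)  [load 10/12]
  10 → roll 3 (new)  [load 10/12]
  10 → roll 4 (new)  [load 10/12]
  9 → roll 5 (new)  [load 9/12]
  9 → roll 6 (new)  [load 9/12]
  7 → roll 7 (new)  [load 7/12]
  7 → roll 8 (new)  [load 7/12]
  7 → roll 9 (new)  [load 7/12]
  5 → roll 7  [load 12/12]
  2 → roll 2  [load 12/12]
  2 → roll 3  [load 12/12]
9 paper rolls opened.

9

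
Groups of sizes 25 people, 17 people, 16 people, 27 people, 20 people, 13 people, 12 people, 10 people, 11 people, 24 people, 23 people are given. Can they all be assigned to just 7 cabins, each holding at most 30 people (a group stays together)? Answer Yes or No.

No

Total = 198 people; ⌈198/30⌉ = 7.
The bound of 7 does not rule out 7, but exhaustive search shows no assignment into 7 cabins of capacity 30 people exists — the minimum is 8.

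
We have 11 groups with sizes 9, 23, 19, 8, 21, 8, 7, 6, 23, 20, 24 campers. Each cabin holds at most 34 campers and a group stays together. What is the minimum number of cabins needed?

6

Total = 24 + 23 + 23 + 21 + 20 + 19 + 9 + 8 + 8 + 7 + 6 = 168 campers.
Lower bound: ⌈168/34⌉ = 5 cabins.
Also, 6 groups each exceed 17 campers, and no two of those can share a cabin, so at least 6 cabins are needed.
A packing using 6 cabins:
  cabin 1: 24 + 9 = 33
  cabin 2: 23 + 8 = 31
  cabin 3: 23 + 8 = 31
  cabin 4: 21 + 7 + 6 = 34
  cabin 5: 20 = 20
  cabin 6: 19 = 19
This matches the lower bound, so 6 is optimal.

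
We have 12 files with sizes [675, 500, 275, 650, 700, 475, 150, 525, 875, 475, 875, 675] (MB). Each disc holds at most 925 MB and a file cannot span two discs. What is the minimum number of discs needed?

Total = 875 + 875 + 700 + 675 + 675 + 650 + 525 + 500 + 475 + 475 + 275 + 150 = 6850 MB.
Lower bound: ⌈6850/925⌉ = 8 discs.
Also, 10 files each exceed 925/2 MB, and no two of those can share a disc, so at least 10 discs are needed.
A packing using 10 discs:
  disc 1: 875 = 875
  disc 2: 875 = 875
  disc 3: 700 + 150 = 850
  disc 4: 675 = 675
  disc 5: 675 = 675
  disc 6: 650 + 275 = 925
  disc 7: 525 = 525
  disc 8: 500 = 500
  disc 9: 475 = 475
  disc 10: 475 = 475
This matches the lower bound, so 10 is optimal.

10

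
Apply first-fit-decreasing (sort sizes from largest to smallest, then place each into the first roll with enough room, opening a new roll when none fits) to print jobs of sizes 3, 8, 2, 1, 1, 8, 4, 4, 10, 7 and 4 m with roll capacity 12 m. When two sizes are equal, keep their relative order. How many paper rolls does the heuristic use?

5

Sorted descending: 10, 8, 8, 7, 4, 4, 4, 3, 2, 1, 1.
  10 → roll 1 (new)  [load 10/12]
  8 → roll 2 (new)  [load 8/12]
  8 → roll 3 (new)  [load 8/12]
  7 → roll 4 (new)  [load 7/12]
  4 → roll 2  [load 12/12]
  4 → roll 3  [load 12/12]
  4 → roll 4  [load 11/12]
  3 → roll 5 (new)  [load 3/12]
  2 → roll 1  [load 12/12]
  1 → roll 4  [load 12/12]
  1 → roll 5  [load 4/12]
5 paper rolls opened.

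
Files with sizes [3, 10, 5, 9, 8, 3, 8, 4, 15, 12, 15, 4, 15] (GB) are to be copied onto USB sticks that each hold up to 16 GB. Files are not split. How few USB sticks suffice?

Total = 15 + 15 + 15 + 12 + 10 + 9 + 8 + 8 + 5 + 4 + 4 + 3 + 3 = 111 GB.
Lower bound: ⌈111/16⌉ = 7 USB sticks.
A packing using 8 USB sticks:
  USB stick 1: 15 = 15
  USB stick 2: 15 = 15
  USB stick 3: 15 = 15
  USB stick 4: 12 + 4 = 16
  USB stick 5: 10 + 5 = 15
  USB stick 6: 9 + 4 + 3 = 16
  USB stick 7: 8 + 8 = 16
  USB stick 8: 3 = 3
No arrangement into 7 USB sticks stays within capacity, so 8 is optimal.

8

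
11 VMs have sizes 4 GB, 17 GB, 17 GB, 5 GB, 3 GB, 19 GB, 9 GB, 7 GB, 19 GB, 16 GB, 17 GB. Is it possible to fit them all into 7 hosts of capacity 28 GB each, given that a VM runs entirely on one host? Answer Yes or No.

A valid assignment using 6 hosts:
  host 1: 19 + 9 = 28
  host 2: 19 + 7 = 26
  host 3: 17 + 5 + 4 = 26
  host 4: 17 + 3 = 20
  host 5: 17 = 17
  host 6: 16 = 16
That uses only 6 ≤ 7, so 7 hosts are enough.

Yes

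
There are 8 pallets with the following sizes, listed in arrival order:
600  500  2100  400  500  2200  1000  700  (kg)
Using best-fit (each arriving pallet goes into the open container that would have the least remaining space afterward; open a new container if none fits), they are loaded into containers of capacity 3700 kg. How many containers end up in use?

3

  600 → container 1 (new)  [load 600/3700]
  500 → container 1  [load 1100/3700]
  2100 → container 1  [load 3200/3700]
  400 → container 1  [load 3600/3700]
  500 → container 2 (new)  [load 500/3700]
  2200 → container 2  [load 2700/3700]
  1000 → container 2  [load 3700/3700]
  700 → container 3 (new)  [load 700/3700]
3 containers opened.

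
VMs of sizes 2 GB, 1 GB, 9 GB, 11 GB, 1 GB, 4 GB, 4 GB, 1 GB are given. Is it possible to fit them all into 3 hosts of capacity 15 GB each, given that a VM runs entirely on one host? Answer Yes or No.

Yes

A valid assignment using 3 hosts:
  host 1: 11 + 4 = 15
  host 2: 9 + 4 + 2 = 15
  host 3: 1 + 1 + 1 = 3
Every load is within 15 GB, so 3 hosts suffice.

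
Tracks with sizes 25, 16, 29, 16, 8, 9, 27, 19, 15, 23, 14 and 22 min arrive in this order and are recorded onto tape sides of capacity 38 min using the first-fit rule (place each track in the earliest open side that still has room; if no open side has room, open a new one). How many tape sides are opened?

  25 → side 1 (new)  [load 25/38]
  16 → side 2 (new)  [load 16/38]
  29 → side 3 (new)  [load 29/38]
  16 → side 2  [load 32/38]
  8 → side 1  [load 33/38]
  9 → side 3  [load 38/38]
  27 → side 4 (new)  [load 27/38]
  19 → side 5 (new)  [load 19/38]
  15 → side 5  [load 34/38]
  23 → side 6 (new)  [load 23/38]
  14 → side 6  [load 37/38]
  22 → side 7 (new)  [load 22/38]
7 tape sides opened.

7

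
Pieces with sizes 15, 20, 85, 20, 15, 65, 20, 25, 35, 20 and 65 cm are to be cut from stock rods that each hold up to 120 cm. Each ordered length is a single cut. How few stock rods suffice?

4

Total = 85 + 65 + 65 + 35 + 25 + 20 + 20 + 20 + 20 + 15 + 15 = 385 cm.
Lower bound: ⌈385/120⌉ = 4 stock rods.
A packing using 4 stock rods:
  stock rod 1: 85 + 35 = 120
  stock rod 2: 65 + 25 + 20 = 110
  stock rod 3: 65 + 20 + 20 + 15 = 120
  stock rod 4: 20 + 15 = 35
This matches the lower bound, so 4 is optimal.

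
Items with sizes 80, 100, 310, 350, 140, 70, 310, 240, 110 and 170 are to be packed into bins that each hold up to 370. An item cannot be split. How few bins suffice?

Total = 350 + 310 + 310 + 240 + 170 + 140 + 110 + 100 + 80 + 70 = 1880.
Lower bound: ⌈1880/370⌉ = 6 bins.
A packing using 6 bins:
  bin 1: 350 = 350
  bin 2: 310 = 310
  bin 3: 310 = 310
  bin 4: 240 + 110 = 350
  bin 5: 170 + 140 = 310
  bin 6: 100 + 80 + 70 = 250
This matches the lower bound, so 6 is optimal.

6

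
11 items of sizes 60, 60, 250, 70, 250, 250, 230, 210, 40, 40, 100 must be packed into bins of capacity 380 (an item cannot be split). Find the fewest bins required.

5

Total = 250 + 250 + 250 + 230 + 210 + 100 + 70 + 60 + 60 + 40 + 40 = 1560.
Lower bound: ⌈1560/380⌉ = 5 bins.
A packing using 5 bins:
  bin 1: 250 + 100 = 350
  bin 2: 250 + 70 + 60 = 380
  bin 3: 250 + 60 + 40 = 350
  bin 4: 230 + 40 = 270
  bin 5: 210 = 210
This matches the lower bound, so 5 is optimal.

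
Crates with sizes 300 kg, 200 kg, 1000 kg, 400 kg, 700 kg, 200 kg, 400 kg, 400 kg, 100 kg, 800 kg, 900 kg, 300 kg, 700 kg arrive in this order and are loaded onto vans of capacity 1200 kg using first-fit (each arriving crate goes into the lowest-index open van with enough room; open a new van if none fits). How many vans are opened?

6

  300 → van 1 (new)  [load 300/1200]
  200 → van 1  [load 500/1200]
  1000 → van 2 (new)  [load 1000/1200]
  400 → van 1  [load 900/1200]
  700 → van 3 (new)  [load 700/1200]
  200 → van 1  [load 1100/1200]
  400 → van 3  [load 1100/1200]
  400 → van 4 (new)  [load 400/1200]
  100 → van 1  [load 1200/1200]
  800 → van 4  [load 1200/1200]
  900 → van 5 (new)  [load 900/1200]
  300 → van 5  [load 1200/1200]
  700 → van 6 (new)  [load 700/1200]
6 vans opened.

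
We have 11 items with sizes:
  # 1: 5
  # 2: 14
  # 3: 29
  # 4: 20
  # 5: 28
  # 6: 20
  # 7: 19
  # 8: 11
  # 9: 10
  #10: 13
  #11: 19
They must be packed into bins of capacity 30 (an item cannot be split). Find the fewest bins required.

Total = 29 + 28 + 20 + 20 + 19 + 19 + 14 + 13 + 11 + 10 + 5 = 188.
Lower bound: ⌈188/30⌉ = 7 bins.
A packing using 7 bins:
  bin 1: 29 = 29
  bin 2: 28 = 28
  bin 3: 20 + 10 = 30
  bin 4: 20 + 5 = 25
  bin 5: 19 + 11 = 30
  bin 6: 19 = 19
  bin 7: 14 + 13 = 27
This matches the lower bound, so 7 is optimal.

7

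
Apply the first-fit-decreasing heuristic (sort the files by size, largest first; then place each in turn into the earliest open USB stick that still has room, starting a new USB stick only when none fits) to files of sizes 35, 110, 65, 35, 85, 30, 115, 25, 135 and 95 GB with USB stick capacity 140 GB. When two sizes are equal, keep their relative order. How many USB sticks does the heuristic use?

Sorted descending: 135, 115, 110, 95, 85, 65, 35, 35, 30, 25.
  135 → USB stick 1 (new)  [load 135/140]
  115 → USB stick 2 (new)  [load 115/140]
  110 → USB stick 3 (new)  [load 110/140]
  95 → USB stick 4 (new)  [load 95/140]
  85 → USB stick 5 (new)  [load 85/140]
  65 → USB stick 6 (new)  [load 65/140]
  35 → USB stick 4  [load 130/140]
  35 → USB stick 5  [load 120/140]
  30 → USB stick 3  [load 140/140]
  25 → USB stick 2  [load 140/140]
6 USB sticks opened.

6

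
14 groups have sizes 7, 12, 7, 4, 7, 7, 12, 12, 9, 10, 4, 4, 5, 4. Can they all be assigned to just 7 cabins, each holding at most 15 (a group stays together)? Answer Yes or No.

No

Total = 104; ⌈104/15⌉ = 7.
The bound of 7 does not rule out 7, but exhaustive search shows no assignment into 7 cabins of capacity 15 exists — the minimum is 8.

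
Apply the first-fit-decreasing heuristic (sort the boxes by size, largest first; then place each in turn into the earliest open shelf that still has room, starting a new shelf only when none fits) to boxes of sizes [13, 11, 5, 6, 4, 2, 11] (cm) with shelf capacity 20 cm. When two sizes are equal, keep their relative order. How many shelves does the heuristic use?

Sorted descending: 13, 11, 11, 6, 5, 4, 2.
  13 → shelf 1 (new)  [load 13/20]
  11 → shelf 2 (new)  [load 11/20]
  11 → shelf 3 (new)  [load 11/20]
  6 → shelf 1  [load 19/20]
  5 → shelf 2  [load 16/20]
  4 → shelf 2  [load 20/20]
  2 → shelf 3  [load 13/20]
3 shelves opened.

3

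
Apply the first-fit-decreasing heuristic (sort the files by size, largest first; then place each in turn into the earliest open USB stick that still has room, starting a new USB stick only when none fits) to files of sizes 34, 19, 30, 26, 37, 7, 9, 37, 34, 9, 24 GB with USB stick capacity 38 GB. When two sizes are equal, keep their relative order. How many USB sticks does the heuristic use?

Sorted descending: 37, 37, 34, 34, 30, 26, 24, 19, 9, 9, 7.
  37 → USB stick 1 (new)  [load 37/38]
  37 → USB stick 2 (new)  [load 37/38]
  34 → USB stick 3 (new)  [load 34/38]
  34 → USB stick 4 (new)  [load 34/38]
  30 → USB stick 5 (new)  [load 30/38]
  26 → USB stick 6 (new)  [load 26/38]
  24 → USB stick 7 (new)  [load 24/38]
  19 → USB stick 8 (new)  [load 19/38]
  9 → USB stick 6  [load 35/38]
  9 → USB stick 7  [load 33/38]
  7 → USB stick 5  [load 37/38]
8 USB sticks opened.

8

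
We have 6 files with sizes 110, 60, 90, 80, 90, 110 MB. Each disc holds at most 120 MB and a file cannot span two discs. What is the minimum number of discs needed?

Total = 110 + 110 + 90 + 90 + 80 + 60 = 540 MB.
Lower bound: ⌈540/120⌉ = 5 discs.
A packing using 6 discs:
  disc 1: 110 = 110
  disc 2: 110 = 110
  disc 3: 90 = 90
  disc 4: 90 = 90
  disc 5: 80 = 80
  disc 6: 60 = 60
No arrangement into 5 discs stays within capacity, so 6 is optimal.

6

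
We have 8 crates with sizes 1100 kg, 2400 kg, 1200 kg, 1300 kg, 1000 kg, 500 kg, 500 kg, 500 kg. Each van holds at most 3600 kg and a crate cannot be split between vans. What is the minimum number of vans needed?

3

Total = 2400 + 1300 + 1200 + 1100 + 1000 + 500 + 500 + 500 = 8500 kg.
Lower bound: ⌈8500/3600⌉ = 3 vans.
A packing using 3 vans:
  van 1: 2400 + 1200 = 3600
  van 2: 1300 + 1100 + 1000 = 3400
  van 3: 500 + 500 + 500 = 1500
This matches the lower bound, so 3 is optimal.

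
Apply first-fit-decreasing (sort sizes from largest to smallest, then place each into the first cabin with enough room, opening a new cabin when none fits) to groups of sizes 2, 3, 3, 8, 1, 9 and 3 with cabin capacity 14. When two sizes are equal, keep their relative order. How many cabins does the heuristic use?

Sorted descending: 9, 8, 3, 3, 3, 2, 1.
  9 → cabin 1 (new)  [load 9/14]
  8 → cabin 2 (new)  [load 8/14]
  3 → cabin 1  [load 12/14]
  3 → cabin 2  [load 11/14]
  3 → cabin 2  [load 14/14]
  2 → cabin 1  [load 14/14]
  1 → cabin 3 (new)  [load 1/14]
3 cabins opened.

3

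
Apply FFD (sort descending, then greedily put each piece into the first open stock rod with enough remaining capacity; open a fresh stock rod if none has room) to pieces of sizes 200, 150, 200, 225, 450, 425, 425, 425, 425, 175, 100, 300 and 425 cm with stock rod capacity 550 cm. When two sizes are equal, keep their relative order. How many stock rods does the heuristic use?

9

Sorted descending: 450, 425, 425, 425, 425, 425, 300, 225, 200, 200, 175, 150, 100.
  450 → stock rod 1 (new)  [load 450/550]
  425 → stock rod 2 (new)  [load 425/550]
  425 → stock rod 3 (new)  [load 425/550]
  425 → stock rod 4 (new)  [load 425/550]
  425 → stock rod 5 (new)  [load 425/550]
  425 → stock rod 6 (new)  [load 425/550]
  300 → stock rod 7 (new)  [load 300/550]
  225 → stock rod 7  [load 525/550]
  200 → stock rod 8 (new)  [load 200/550]
  200 → stock rod 8  [load 400/550]
  175 → stock rod 9 (new)  [load 175/550]
  150 → stock rod 8  [load 550/550]
  100 → stock rod 1  [load 550/550]
9 stock rods opened.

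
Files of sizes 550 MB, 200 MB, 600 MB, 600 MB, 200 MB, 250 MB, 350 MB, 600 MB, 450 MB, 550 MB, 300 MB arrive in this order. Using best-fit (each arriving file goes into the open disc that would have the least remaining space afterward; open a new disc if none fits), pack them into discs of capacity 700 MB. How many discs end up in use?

  550 → disc 1 (new)  [load 550/700]
  200 → disc 2 (new)  [load 200/700]
  600 → disc 3 (new)  [load 600/700]
  600 → disc 4 (new)  [load 600/700]
  200 → disc 2  [load 400/700]
  250 → disc 2  [load 650/700]
  350 → disc 5 (new)  [load 350/700]
  600 → disc 6 (new)  [load 600/700]
  450 → disc 7 (new)  [load 450/700]
  550 → disc 8 (new)  [load 550/700]
  300 → disc 5  [load 650/700]
8 discs opened.

8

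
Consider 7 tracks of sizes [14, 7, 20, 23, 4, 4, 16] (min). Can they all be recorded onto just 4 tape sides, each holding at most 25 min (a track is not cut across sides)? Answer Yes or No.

Yes

A valid assignment using 4 tape sides:
  side 1: 23 = 23
  side 2: 20 + 4 = 24
  side 3: 16 + 7 = 23
  side 4: 14 + 4 = 18
Every load is within 25 min, so 4 tape sides suffice.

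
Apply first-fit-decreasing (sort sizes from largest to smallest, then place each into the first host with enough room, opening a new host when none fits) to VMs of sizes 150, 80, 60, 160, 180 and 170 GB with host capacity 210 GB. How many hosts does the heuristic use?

5

Sorted descending: 180, 170, 160, 150, 80, 60.
  180 → host 1 (new)  [load 180/210]
  170 → host 2 (new)  [load 170/210]
  160 → host 3 (new)  [load 160/210]
  150 → host 4 (new)  [load 150/210]
  80 → host 5 (new)  [load 80/210]
  60 → host 4  [load 210/210]
5 hosts opened.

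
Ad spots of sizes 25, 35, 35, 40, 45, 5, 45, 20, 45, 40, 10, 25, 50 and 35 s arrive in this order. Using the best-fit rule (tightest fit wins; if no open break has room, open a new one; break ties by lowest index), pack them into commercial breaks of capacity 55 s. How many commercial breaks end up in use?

  25 → break 1 (new)  [load 25/55]
  35 → break 2 (new)  [load 35/55]
  35 → break 3 (new)  [load 35/55]
  40 → break 4 (new)  [load 40/55]
  45 → break 5 (new)  [load 45/55]
  5 → break 5  [load 50/55]
  45 → break 6 (new)  [load 45/55]
  20 → break 2  [load 55/55]
  45 → break 7 (new)  [load 45/55]
  40 → break 8 (new)  [load 40/55]
  10 → break 6  [load 55/55]
  25 → break 1  [load 50/55]
  50 → break 9 (new)  [load 50/55]
  35 → break 10 (new)  [load 35/55]
10 commercial breaks opened.

10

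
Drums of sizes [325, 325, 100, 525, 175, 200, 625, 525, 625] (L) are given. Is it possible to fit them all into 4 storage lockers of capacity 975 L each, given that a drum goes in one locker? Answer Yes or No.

Yes

A valid assignment using 4 storage lockers:
  locker 1: 625 + 325 = 950
  locker 2: 625 + 325 = 950
  locker 3: 525 + 200 + 175 = 900
  locker 4: 525 + 100 = 625
Every load is within 975 L, so 4 storage lockers suffice.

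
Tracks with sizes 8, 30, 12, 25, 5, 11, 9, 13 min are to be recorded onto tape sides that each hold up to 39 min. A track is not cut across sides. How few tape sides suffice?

3

Total = 30 + 25 + 13 + 12 + 11 + 9 + 8 + 5 = 113 min.
Lower bound: ⌈113/39⌉ = 3 tape sides.
A packing using 3 tape sides:
  side 1: 30 + 9 = 39
  side 2: 25 + 13 = 38
  side 3: 12 + 11 + 8 + 5 = 36
This matches the lower bound, so 3 is optimal.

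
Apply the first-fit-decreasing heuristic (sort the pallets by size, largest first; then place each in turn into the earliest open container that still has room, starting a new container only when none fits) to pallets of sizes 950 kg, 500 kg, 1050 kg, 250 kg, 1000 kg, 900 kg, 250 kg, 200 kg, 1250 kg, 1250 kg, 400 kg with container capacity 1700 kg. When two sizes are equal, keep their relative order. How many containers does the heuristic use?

6

Sorted descending: 1250, 1250, 1050, 1000, 950, 900, 500, 400, 250, 250, 200.
  1250 → container 1 (new)  [load 1250/1700]
  1250 → container 2 (new)  [load 1250/1700]
  1050 → container 3 (new)  [load 1050/1700]
  1000 → container 4 (new)  [load 1000/1700]
  950 → container 5 (new)  [load 950/1700]
  900 → container 6 (new)  [load 900/1700]
  500 → container 3  [load 1550/1700]
  400 → container 1  [load 1650/1700]
  250 → container 2  [load 1500/1700]
  250 → container 4  [load 1250/1700]
  200 → container 2  [load 1700/1700]
6 containers opened.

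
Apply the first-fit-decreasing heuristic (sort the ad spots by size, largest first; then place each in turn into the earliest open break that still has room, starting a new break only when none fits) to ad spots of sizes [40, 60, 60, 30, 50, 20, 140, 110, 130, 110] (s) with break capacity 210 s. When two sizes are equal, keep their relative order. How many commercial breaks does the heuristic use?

4

Sorted descending: 140, 130, 110, 110, 60, 60, 50, 40, 30, 20.
  140 → break 1 (new)  [load 140/210]
  130 → break 2 (new)  [load 130/210]
  110 → break 3 (new)  [load 110/210]
  110 → break 4 (new)  [load 110/210]
  60 → break 1  [load 200/210]
  60 → break 2  [load 190/210]
  50 → break 3  [load 160/210]
  40 → break 3  [load 200/210]
  30 → break 4  [load 140/210]
  20 → break 2  [load 210/210]
4 commercial breaks opened.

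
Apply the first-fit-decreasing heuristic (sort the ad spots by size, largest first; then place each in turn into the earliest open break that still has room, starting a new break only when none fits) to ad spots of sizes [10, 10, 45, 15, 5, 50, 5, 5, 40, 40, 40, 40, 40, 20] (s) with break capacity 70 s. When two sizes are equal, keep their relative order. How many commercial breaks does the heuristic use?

Sorted descending: 50, 45, 40, 40, 40, 40, 40, 20, 15, 10, 10, 5, 5, 5.
  50 → break 1 (new)  [load 50/70]
  45 → break 2 (new)  [load 45/70]
  40 → break 3 (new)  [load 40/70]
  40 → break 4 (new)  [load 40/70]
  40 → break 5 (new)  [load 40/70]
  40 → break 6 (new)  [load 40/70]
  40 → break 7 (new)  [load 40/70]
  20 → break 1  [load 70/70]
  15 → break 2  [load 60/70]
  10 → break 2  [load 70/70]
  10 → break 3  [load 50/70]
  5 → break 3  [load 55/70]
  5 → break 3  [load 60/70]
  5 → break 3  [load 65/70]
7 commercial breaks opened.

7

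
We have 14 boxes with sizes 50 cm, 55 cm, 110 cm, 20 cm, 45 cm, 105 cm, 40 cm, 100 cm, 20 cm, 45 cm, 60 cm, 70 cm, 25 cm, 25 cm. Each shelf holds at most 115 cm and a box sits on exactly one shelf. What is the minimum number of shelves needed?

7

Total = 110 + 105 + 100 + 70 + 60 + 55 + 50 + 45 + 45 + 40 + 25 + 25 + 20 + 20 = 770 cm.
Lower bound: ⌈770/115⌉ = 7 shelves.
A packing using 7 shelves:
  shelf 1: 110 = 110
  shelf 2: 105 = 105
  shelf 3: 100 = 100
  shelf 4: 70 + 45 = 115
  shelf 5: 60 + 55 = 115
  shelf 6: 50 + 45 + 20 = 115
  shelf 7: 40 + 25 + 25 + 20 = 110
This matches the lower bound, so 7 is optimal.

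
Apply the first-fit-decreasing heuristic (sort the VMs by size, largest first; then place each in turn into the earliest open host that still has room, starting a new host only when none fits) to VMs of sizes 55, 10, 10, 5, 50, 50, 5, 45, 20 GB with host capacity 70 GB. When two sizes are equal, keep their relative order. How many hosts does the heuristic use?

Sorted descending: 55, 50, 50, 45, 20, 10, 10, 5, 5.
  55 → host 1 (new)  [load 55/70]
  50 → host 2 (new)  [load 50/70]
  50 → host 3 (new)  [load 50/70]
  45 → host 4 (new)  [load 45/70]
  20 → host 2  [load 70/70]
  10 → host 1  [load 65/70]
  10 → host 3  [load 60/70]
  5 → host 1  [load 70/70]
  5 → host 3  [load 65/70]
4 hosts opened.

4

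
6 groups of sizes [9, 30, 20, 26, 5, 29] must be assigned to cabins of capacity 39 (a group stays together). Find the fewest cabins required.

4

Total = 30 + 29 + 26 + 20 + 9 + 5 = 119.
Lower bound: ⌈119/39⌉ = 4 cabins.
A packing using 4 cabins:
  cabin 1: 30 + 9 = 39
  cabin 2: 29 + 5 = 34
  cabin 3: 26 = 26
  cabin 4: 20 = 20
This matches the lower bound, so 4 is optimal.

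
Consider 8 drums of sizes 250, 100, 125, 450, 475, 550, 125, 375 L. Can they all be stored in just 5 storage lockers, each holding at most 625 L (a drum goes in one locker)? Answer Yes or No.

Yes

A valid assignment using 5 storage lockers:
  locker 1: 550 = 550
  locker 2: 475 + 125 = 600
  locker 3: 450 + 125 = 575
  locker 4: 375 + 250 = 625
  locker 5: 100 = 100
Every load is within 625 L, so 5 storage lockers suffice.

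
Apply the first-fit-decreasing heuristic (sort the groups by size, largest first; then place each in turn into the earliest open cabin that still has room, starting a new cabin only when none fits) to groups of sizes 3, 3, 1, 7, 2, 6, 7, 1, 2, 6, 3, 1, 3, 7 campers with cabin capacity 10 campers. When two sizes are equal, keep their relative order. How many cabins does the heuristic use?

Sorted descending: 7, 7, 7, 6, 6, 3, 3, 3, 3, 2, 2, 1, 1, 1.
  7 → cabin 1 (new)  [load 7/10]
  7 → cabin 2 (new)  [load 7/10]
  7 → cabin 3 (new)  [load 7/10]
  6 → cabin 4 (new)  [load 6/10]
  6 → cabin 5 (new)  [load 6/10]
  3 → cabin 1  [load 10/10]
  3 → cabin 2  [load 10/10]
  3 → cabin 3  [load 10/10]
  3 → cabin 4  [load 9/10]
  2 → cabin 5  [load 8/10]
  2 → cabin 5  [load 10/10]
  1 → cabin 4  [load 10/10]
  1 → cabin 6 (new)  [load 1/10]
  1 → cabin 6  [load 2/10]
6 cabins opened.

6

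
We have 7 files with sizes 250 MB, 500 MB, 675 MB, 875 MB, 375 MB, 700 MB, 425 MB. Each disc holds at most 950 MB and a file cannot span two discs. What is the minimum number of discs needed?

Total = 875 + 700 + 675 + 500 + 425 + 375 + 250 = 3800 MB.
Lower bound: ⌈3800/950⌉ = 4 discs.
A packing using 5 discs:
  disc 1: 875 = 875
  disc 2: 700 + 250 = 950
  disc 3: 675 = 675
  disc 4: 500 + 425 = 925
  disc 5: 375 = 375
No arrangement into 4 discs stays within capacity, so 5 is optimal.

5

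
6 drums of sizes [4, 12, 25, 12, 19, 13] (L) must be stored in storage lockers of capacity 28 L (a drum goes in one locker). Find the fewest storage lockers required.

Total = 25 + 19 + 13 + 12 + 12 + 4 = 85 L.
Lower bound: ⌈85/28⌉ = 4 storage lockers.
A packing using 4 storage lockers:
  locker 1: 25 = 25
  locker 2: 19 + 4 = 23
  locker 3: 13 + 12 = 25
  locker 4: 12 = 12
This matches the lower bound, so 4 is optimal.

4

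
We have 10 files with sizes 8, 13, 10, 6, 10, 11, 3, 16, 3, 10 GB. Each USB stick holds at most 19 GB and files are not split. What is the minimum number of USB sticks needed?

Total = 16 + 13 + 11 + 10 + 10 + 10 + 8 + 6 + 3 + 3 = 90 GB.
Lower bound: ⌈90/19⌉ = 5 USB sticks.
Also, 6 files each exceed 19/2 GB, and no two of those can share a USB stick, so at least 6 USB sticks are needed.
A packing using 6 USB sticks:
  USB stick 1: 16 + 3 = 19
  USB stick 2: 13 + 6 = 19
  USB stick 3: 11 + 8 = 19
  USB stick 4: 10 + 3 = 13
  USB stick 5: 10 = 10
  USB stick 6: 10 = 10
This matches the lower bound, so 6 is optimal.

6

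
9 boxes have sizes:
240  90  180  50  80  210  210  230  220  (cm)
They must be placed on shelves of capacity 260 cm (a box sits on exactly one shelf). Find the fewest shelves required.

7

Total = 240 + 230 + 220 + 210 + 210 + 180 + 90 + 80 + 50 = 1510 cm.
Lower bound: ⌈1510/260⌉ = 6 shelves.
A packing using 7 shelves:
  shelf 1: 240 = 240
  shelf 2: 230 = 230
  shelf 3: 220 = 220
  shelf 4: 210 + 50 = 260
  shelf 5: 210 = 210
  shelf 6: 180 + 80 = 260
  shelf 7: 90 = 90
No arrangement into 6 shelves stays within capacity, so 7 is optimal.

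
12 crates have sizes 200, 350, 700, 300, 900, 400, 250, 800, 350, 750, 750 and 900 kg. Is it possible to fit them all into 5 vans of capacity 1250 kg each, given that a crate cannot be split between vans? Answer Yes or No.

Total = 6650 kg; ⌈6650/1250⌉ = 6.
At least 6 vans are required, but only 5 are allowed.

No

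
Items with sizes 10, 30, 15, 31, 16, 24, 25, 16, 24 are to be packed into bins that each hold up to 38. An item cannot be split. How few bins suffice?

7

Total = 31 + 30 + 25 + 24 + 24 + 16 + 16 + 15 + 10 = 191.
Lower bound: ⌈191/38⌉ = 6 bins.
A packing using 7 bins:
  bin 1: 31 = 31
  bin 2: 30 = 30
  bin 3: 25 + 10 = 35
  bin 4: 24 = 24
  bin 5: 24 = 24
  bin 6: 16 + 16 = 32
  bin 7: 15 = 15
No arrangement into 6 bins stays within capacity, so 7 is optimal.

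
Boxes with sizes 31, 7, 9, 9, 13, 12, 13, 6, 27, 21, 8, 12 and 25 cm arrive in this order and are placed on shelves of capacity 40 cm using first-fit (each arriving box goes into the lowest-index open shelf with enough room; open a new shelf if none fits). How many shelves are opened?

6

  31 → shelf 1 (new)  [load 31/40]
  7 → shelf 1  [load 38/40]
  9 → shelf 2 (new)  [load 9/40]
  9 → shelf 2  [load 18/40]
  13 → shelf 2  [load 31/40]
  12 → shelf 3 (new)  [load 12/40]
  13 → shelf 3  [load 25/40]
  6 → shelf 2  [load 37/40]
  27 → shelf 4 (new)  [load 27/40]
  21 → shelf 5 (new)  [load 21/40]
  8 → shelf 3  [load 33/40]
  12 → shelf 4  [load 39/40]
  25 → shelf 6 (new)  [load 25/40]
6 shelves opened.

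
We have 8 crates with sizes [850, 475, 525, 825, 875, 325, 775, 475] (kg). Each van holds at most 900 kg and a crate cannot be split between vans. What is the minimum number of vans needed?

Total = 875 + 850 + 825 + 775 + 525 + 475 + 475 + 325 = 5125 kg.
Lower bound: ⌈5125/900⌉ = 6 vans.
Also, 7 crates each exceed 450 kg, and no two of those can share a van, so at least 7 vans are needed.
A packing using 7 vans:
  van 1: 875 = 875
  van 2: 850 = 850
  van 3: 825 = 825
  van 4: 775 = 775
  van 5: 525 + 325 = 850
  van 6: 475 = 475
  van 7: 475 = 475
This matches the lower bound, so 7 is optimal.

7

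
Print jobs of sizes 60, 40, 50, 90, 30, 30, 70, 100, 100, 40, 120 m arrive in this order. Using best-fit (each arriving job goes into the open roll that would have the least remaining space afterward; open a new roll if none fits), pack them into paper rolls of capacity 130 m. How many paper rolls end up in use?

7

  60 → roll 1 (new)  [load 60/130]
  40 → roll 1  [load 100/130]
  50 → roll 2 (new)  [load 50/130]
  90 → roll 3 (new)  [load 90/130]
  30 → roll 1  [load 130/130]
  30 → roll 3  [load 120/130]
  70 → roll 2  [load 120/130]
  100 → roll 4 (new)  [load 100/130]
  100 → roll 5 (new)  [load 100/130]
  40 → roll 6 (new)  [load 40/130]
  120 → roll 7 (new)  [load 120/130]
7 paper rolls opened.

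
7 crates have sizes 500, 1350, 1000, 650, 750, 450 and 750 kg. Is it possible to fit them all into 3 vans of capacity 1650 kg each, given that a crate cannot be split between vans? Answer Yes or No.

No

Total = 5450 kg; ⌈5450/1650⌉ = 4.
At least 4 vans are required, but only 3 are allowed.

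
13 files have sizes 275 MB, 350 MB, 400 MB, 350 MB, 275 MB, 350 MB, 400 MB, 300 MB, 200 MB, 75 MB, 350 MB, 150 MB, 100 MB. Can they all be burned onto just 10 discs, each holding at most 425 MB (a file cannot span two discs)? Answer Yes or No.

Yes

A valid assignment using 10 discs:
  disc 1: 400 = 400
  disc 2: 400 = 400
  disc 3: 350 + 75 = 425
  disc 4: 350 = 350
  disc 5: 350 = 350
  disc 6: 350 = 350
  disc 7: 300 + 100 = 400
  disc 8: 275 + 150 = 425
  disc 9: 275 = 275
  disc 10: 200 = 200
Every load is within 425 MB, so 10 discs suffice.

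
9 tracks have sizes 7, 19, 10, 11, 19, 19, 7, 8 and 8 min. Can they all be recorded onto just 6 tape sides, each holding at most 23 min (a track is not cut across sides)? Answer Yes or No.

A valid assignment using 6 tape sides:
  side 1: 19 = 19
  side 2: 19 = 19
  side 3: 19 = 19
  side 4: 11 + 10 = 21
  side 5: 8 + 8 + 7 = 23
  side 6: 7 = 7
Every load is within 23 min, so 6 tape sides suffice.

Yes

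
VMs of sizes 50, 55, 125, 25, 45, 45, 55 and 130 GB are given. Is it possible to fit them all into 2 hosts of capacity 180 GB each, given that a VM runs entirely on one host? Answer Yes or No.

Total = 530 GB; ⌈530/180⌉ = 3.
At least 3 hosts are required, but only 2 are allowed.

No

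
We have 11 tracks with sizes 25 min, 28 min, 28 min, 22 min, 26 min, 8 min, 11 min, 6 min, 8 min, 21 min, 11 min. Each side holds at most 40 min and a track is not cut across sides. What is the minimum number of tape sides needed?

Total = 28 + 28 + 26 + 25 + 22 + 21 + 11 + 11 + 8 + 8 + 6 = 194 min.
Lower bound: ⌈194/40⌉ = 5 tape sides.
Also, 6 tracks each exceed 20 min, and no two of those can share a side, so at least 6 tape sides are needed.
A packing using 6 tape sides:
  side 1: 28 + 11 = 39
  side 2: 28 + 11 = 39
  side 3: 26 + 8 + 6 = 40
  side 4: 25 + 8 = 33
  side 5: 22 = 22
  side 6: 21 = 21
This matches the lower bound, so 6 is optimal.

6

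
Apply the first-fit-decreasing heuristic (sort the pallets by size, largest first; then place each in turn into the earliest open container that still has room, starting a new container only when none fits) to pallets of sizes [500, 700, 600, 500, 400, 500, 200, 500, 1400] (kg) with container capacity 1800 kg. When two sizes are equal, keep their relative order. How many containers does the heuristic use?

3

Sorted descending: 1400, 700, 600, 500, 500, 500, 500, 400, 200.
  1400 → container 1 (new)  [load 1400/1800]
  700 → container 2 (new)  [load 700/1800]
  600 → container 2  [load 1300/1800]
  500 → container 2  [load 1800/1800]
  500 → container 3 (new)  [load 500/1800]
  500 → container 3  [load 1000/1800]
  500 → container 3  [load 1500/1800]
  400 → container 1  [load 1800/1800]
  200 → container 3  [load 1700/1800]
3 containers opened.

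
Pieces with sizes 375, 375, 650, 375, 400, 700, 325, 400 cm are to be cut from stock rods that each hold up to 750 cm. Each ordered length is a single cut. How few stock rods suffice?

Total = 700 + 650 + 400 + 400 + 375 + 375 + 375 + 325 = 3600 cm.
Lower bound: ⌈3600/750⌉ = 5 stock rods.
A packing using 6 stock rods:
  stock rod 1: 700 = 700
  stock rod 2: 650 = 650
  stock rod 3: 400 + 325 = 725
  stock rod 4: 400 = 400
  stock rod 5: 375 + 375 = 750
  stock rod 6: 375 = 375
No arrangement into 5 stock rods stays within capacity, so 6 is optimal.

6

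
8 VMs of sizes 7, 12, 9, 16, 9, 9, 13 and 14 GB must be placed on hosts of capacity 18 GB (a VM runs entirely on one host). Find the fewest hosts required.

6

Total = 16 + 14 + 13 + 12 + 9 + 9 + 9 + 7 = 89 GB.
Lower bound: ⌈89/18⌉ = 5 hosts.
A packing using 6 hosts:
  host 1: 16 = 16
  host 2: 14 = 14
  host 3: 13 = 13
  host 4: 12 = 12
  host 5: 9 + 9 = 18
  host 6: 9 + 7 = 16
No arrangement into 5 hosts stays within capacity, so 6 is optimal.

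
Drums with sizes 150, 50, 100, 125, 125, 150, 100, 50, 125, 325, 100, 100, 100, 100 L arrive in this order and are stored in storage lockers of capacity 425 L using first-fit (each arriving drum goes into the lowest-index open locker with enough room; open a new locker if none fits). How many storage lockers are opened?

4

  150 → locker 1 (new)  [load 150/425]
  50 → locker 1  [load 200/425]
  100 → locker 1  [load 300/425]
  125 → locker 1  [load 425/425]
  125 → locker 2 (new)  [load 125/425]
  150 → locker 2  [load 275/425]
  100 → locker 2  [load 375/425]
  50 → locker 2  [load 425/425]
  125 → locker 3 (new)  [load 125/425]
  325 → locker 4 (new)  [load 325/425]
  100 → locker 3  [load 225/425]
  100 → locker 3  [load 325/425]
  100 → locker 3  [load 425/425]
  100 → locker 4  [load 425/425]
4 storage lockers opened.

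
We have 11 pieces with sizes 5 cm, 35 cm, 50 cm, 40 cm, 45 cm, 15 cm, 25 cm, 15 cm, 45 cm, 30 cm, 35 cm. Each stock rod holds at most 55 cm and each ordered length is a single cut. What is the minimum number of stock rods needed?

Total = 50 + 45 + 45 + 40 + 35 + 35 + 30 + 25 + 15 + 15 + 5 = 340 cm.
Lower bound: ⌈340/55⌉ = 7 stock rods.
A packing using 7 stock rods:
  stock rod 1: 50 + 5 = 55
  stock rod 2: 45 = 45
  stock rod 3: 45 = 45
  stock rod 4: 40 + 15 = 55
  stock rod 5: 35 + 15 = 50
  stock rod 6: 35 = 35
  stock rod 7: 30 + 25 = 55
This matches the lower bound, so 7 is optimal.

7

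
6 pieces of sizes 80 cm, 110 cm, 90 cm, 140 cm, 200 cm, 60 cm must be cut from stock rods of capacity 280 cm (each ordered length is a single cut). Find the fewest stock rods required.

Total = 200 + 140 + 110 + 90 + 80 + 60 = 680 cm.
Lower bound: ⌈680/280⌉ = 3 stock rods.
A packing using 3 stock rods:
  stock rod 1: 200 + 80 = 280
  stock rod 2: 140 + 110 = 250
  stock rod 3: 90 + 60 = 150
This matches the lower bound, so 3 is optimal.

3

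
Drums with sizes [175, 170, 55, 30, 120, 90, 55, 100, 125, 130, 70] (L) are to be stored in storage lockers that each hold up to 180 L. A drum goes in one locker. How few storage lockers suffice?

Total = 175 + 170 + 130 + 125 + 120 + 100 + 90 + 70 + 55 + 55 + 30 = 1120 L.
Lower bound: ⌈1120/180⌉ = 7 storage lockers.
A packing using 7 storage lockers:
  locker 1: 175 = 175
  locker 2: 170 = 170
  locker 3: 130 + 30 = 160
  locker 4: 125 + 55 = 180
  locker 5: 120 + 55 = 175
  locker 6: 100 + 70 = 170
  locker 7: 90 = 90
This matches the lower bound, so 7 is optimal.

7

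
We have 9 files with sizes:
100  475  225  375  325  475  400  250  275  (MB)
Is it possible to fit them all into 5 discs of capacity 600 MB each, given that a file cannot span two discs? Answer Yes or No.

Total = 2900 MB; ⌈2900/600⌉ = 5.
The bound of 5 does not rule out 5, but exhaustive search shows no assignment into 5 discs of capacity 600 MB exists — the minimum is 6.

No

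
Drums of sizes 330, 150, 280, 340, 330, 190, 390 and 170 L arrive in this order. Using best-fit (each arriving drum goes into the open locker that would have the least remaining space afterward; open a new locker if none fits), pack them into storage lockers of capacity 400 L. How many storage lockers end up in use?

  330 → locker 1 (new)  [load 330/400]
  150 → locker 2 (new)  [load 150/400]
  280 → locker 3 (new)  [load 280/400]
  340 → locker 4 (new)  [load 340/400]
  330 → locker 5 (new)  [load 330/400]
  190 → locker 2  [load 340/400]
  390 → locker 6 (new)  [load 390/400]
  170 → locker 7 (new)  [load 170/400]
7 storage lockers opened.

7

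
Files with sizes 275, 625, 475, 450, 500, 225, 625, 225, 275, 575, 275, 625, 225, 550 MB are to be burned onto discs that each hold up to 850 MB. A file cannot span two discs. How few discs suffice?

Total = 625 + 625 + 625 + 575 + 550 + 500 + 475 + 450 + 275 + 275 + 275 + 225 + 225 + 225 = 5925 MB.
Lower bound: ⌈5925/850⌉ = 7 discs.
Also, 8 files each exceed 425 MB, and no two of those can share a disc, so at least 8 discs are needed.
A packing using 8 discs:
  disc 1: 625 + 225 = 850
  disc 2: 625 + 225 = 850
  disc 3: 625 + 225 = 850
  disc 4: 575 + 275 = 850
  disc 5: 550 + 275 = 825
  disc 6: 500 + 275 = 775
  disc 7: 475 = 475
  disc 8: 450 = 450
This matches the lower bound, so 8 is optimal.

8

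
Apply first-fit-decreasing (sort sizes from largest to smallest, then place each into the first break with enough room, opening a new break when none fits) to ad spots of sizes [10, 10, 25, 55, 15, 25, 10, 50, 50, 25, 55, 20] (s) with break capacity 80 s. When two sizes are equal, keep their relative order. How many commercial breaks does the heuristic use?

5

Sorted descending: 55, 55, 50, 50, 25, 25, 25, 20, 15, 10, 10, 10.
  55 → break 1 (new)  [load 55/80]
  55 → break 2 (new)  [load 55/80]
  50 → break 3 (new)  [load 50/80]
  50 → break 4 (new)  [load 50/80]
  25 → break 1  [load 80/80]
  25 → break 2  [load 80/80]
  25 → break 3  [load 75/80]
  20 → break 4  [load 70/80]
  15 → break 5 (new)  [load 15/80]
  10 → break 4  [load 80/80]
  10 → break 5  [load 25/80]
  10 → break 5  [load 35/80]
5 commercial breaks opened.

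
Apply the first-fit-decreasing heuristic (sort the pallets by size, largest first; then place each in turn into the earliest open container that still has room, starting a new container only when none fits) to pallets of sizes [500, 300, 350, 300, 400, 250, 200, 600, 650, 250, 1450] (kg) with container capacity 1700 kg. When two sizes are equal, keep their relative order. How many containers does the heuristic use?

Sorted descending: 1450, 650, 600, 500, 400, 350, 300, 300, 250, 250, 200.
  1450 → container 1 (new)  [load 1450/1700]
  650 → container 2 (new)  [load 650/1700]
  600 → container 2  [load 1250/1700]
  500 → container 3 (new)  [load 500/1700]
  400 → container 2  [load 1650/1700]
  350 → container 3  [load 850/1700]
  300 → container 3  [load 1150/1700]
  300 → container 3  [load 1450/1700]
  250 → container 1  [load 1700/1700]
  250 → container 3  [load 1700/1700]
  200 → container 4 (new)  [load 200/1700]
4 containers opened.

4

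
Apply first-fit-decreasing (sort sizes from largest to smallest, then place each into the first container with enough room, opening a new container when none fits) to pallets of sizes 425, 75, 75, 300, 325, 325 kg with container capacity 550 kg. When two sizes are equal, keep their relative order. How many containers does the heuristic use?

4

Sorted descending: 425, 325, 325, 300, 75, 75.
  425 → container 1 (new)  [load 425/550]
  325 → container 2 (new)  [load 325/550]
  325 → container 3 (new)  [load 325/550]
  300 → container 4 (new)  [load 300/550]
  75 → container 1  [load 500/550]
  75 → container 2  [load 400/550]
4 containers opened.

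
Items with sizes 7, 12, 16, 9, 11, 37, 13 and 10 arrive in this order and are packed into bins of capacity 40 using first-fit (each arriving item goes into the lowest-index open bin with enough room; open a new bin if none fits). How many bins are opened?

  7 → bin 1 (new)  [load 7/40]
  12 → bin 1  [load 19/40]
  16 → bin 1  [load 35/40]
  9 → bin 2 (new)  [load 9/40]
  11 → bin 2  [load 20/40]
  37 → bin 3 (new)  [load 37/40]
  13 → bin 2  [load 33/40]
  10 → bin 4 (new)  [load 10/40]
4 bins opened.

4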